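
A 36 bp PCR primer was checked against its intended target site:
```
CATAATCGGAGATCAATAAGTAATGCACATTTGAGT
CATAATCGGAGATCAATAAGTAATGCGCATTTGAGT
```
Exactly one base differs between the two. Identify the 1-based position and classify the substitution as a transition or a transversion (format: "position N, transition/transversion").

The sequences differ only at position 27: A→G (purine→purine), a transition.

position 27, transition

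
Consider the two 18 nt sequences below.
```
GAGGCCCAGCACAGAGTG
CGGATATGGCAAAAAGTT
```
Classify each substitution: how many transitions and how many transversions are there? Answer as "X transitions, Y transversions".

Mismatches (1-based):
site 1: G→C (purine→pyrimidine, transversion)
site 2: A→G (purine→purine, transition)
site 4: G→A (purine→purine, transition)
site 5: C→T (pyrimidine→pyrimidine, transition)
site 6: C→A (pyrimidine→purine, transversion)
site 7: C→T (pyrimidine→pyrimidine, transition)
site 8: A→G (purine→purine, transition)
site 12: C→A (pyrimidine→purine, transversion)
site 14: G→A (purine→purine, transition)
site 18: G→T (purine→pyrimidine, transversion)

6 transitions, 4 transversions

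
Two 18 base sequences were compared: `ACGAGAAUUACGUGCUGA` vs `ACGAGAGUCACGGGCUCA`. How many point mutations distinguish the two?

4

Mismatches (1-based): position 7: A→G; position 9: U→C; position 13: U→G; position 17: G→C.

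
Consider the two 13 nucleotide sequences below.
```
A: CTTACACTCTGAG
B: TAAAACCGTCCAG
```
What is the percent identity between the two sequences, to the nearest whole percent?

31%

Mismatches at positions 1, 2, 3, 5, 6, 8, 9, 10, 11 (1-based): 9 of 13.
Identical positions: 4/13 = 30.77% → 31%.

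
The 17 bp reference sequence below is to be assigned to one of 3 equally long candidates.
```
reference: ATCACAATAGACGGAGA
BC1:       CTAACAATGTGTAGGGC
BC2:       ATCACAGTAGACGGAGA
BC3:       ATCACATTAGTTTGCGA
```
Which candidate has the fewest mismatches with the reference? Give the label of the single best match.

BC2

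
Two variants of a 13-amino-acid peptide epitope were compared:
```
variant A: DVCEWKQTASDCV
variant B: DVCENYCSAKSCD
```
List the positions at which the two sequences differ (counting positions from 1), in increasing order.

Differences at position 5 (W→N), position 6 (K→Y), position 7 (Q→C), position 8 (T→S), position 10 (S→K), position 11 (D→S), position 13 (V→D).

5, 6, 7, 8, 10, 11, 13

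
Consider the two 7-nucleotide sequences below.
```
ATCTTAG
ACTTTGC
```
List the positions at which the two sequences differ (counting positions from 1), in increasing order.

2, 3, 6, 7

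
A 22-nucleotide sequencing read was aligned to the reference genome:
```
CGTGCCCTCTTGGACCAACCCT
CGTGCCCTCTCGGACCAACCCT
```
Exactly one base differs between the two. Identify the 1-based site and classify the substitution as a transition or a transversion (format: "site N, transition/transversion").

site 11, transition

The sequences differ only at site 11: T→C (pyrimidine→pyrimidine), a transition.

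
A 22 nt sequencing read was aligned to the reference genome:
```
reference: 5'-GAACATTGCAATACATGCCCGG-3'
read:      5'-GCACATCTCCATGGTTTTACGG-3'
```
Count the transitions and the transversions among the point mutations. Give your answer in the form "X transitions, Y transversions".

3 transitions, 7 transversions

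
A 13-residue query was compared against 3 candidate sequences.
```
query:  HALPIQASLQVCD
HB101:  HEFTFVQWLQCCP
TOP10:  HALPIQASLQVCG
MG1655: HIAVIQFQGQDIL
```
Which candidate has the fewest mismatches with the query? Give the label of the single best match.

Hamming distances to query — HB101: 9; TOP10: 1; MG1655: 9.
Smallest is TOP10 with 1 mismatch.

TOP10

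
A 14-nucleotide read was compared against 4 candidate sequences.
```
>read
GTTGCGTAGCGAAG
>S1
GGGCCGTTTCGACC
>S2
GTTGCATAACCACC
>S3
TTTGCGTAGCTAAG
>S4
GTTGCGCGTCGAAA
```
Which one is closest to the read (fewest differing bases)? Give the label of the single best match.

S3

Hamming distances to read — S1: 7; S2: 5; S3: 2; S4: 4.
Smallest is S3 with 2 mismatches.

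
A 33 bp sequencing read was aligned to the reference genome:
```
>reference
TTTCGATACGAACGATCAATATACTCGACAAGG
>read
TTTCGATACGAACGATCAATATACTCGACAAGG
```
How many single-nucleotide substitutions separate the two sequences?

The two sequences are identical at every position.

0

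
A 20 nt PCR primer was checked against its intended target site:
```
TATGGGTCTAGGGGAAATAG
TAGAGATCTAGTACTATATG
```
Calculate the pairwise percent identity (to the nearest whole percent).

50%

10 positions differ (3, 4, 6, 12, 13, 14, 15, 17, 18, 19), so 10 of 20 match: 10/20 = 50%.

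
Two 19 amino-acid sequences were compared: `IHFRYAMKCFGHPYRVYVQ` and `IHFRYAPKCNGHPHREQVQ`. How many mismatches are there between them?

Mismatches (1-based): position 7: M→P; position 10: F→N; position 14: Y→H; position 16: V→E; position 17: Y→Q.

5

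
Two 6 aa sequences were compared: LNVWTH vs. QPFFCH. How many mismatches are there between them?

5

Mismatches (1-based): residue 1: L→Q; residue 2: N→P; residue 3: V→F; residue 4: W→F; residue 5: T→C.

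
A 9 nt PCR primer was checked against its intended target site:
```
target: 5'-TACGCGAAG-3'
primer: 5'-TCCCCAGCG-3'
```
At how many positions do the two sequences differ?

The sequences differ at positions 2, 4, 6, 7, 8 (1-based) — 5 in total.

5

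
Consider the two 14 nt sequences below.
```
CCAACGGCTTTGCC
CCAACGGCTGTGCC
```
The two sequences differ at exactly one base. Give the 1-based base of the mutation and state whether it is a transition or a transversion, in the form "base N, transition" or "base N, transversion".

The sequences differ only at base 10: T→G (pyrimidine→purine), a transversion.

base 10, transversion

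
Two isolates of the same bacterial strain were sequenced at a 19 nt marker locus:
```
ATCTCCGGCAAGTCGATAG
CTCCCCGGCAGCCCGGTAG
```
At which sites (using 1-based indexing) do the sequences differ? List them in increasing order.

Scanning 1-based: 1: A/C; 4: T/C; 11: A/G; 12: G/C; 13: T/C; 16: A/G.

1, 4, 11, 12, 13, 16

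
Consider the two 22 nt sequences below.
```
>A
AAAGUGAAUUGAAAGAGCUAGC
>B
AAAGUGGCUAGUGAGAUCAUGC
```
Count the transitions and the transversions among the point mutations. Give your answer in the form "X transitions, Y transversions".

2 transitions, 6 transversions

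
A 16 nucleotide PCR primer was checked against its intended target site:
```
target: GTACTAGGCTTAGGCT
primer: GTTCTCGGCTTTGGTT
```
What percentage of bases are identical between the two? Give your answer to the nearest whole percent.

Mismatches at positions 3, 6, 12, 15 (1-based): 4 of 16.
Identical positions: 12/16 = 75% → 75%.

75%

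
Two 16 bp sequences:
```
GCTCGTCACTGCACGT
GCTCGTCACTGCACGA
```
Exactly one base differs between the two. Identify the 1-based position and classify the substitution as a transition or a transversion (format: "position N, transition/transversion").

The sequences differ only at position 16: T→A (pyrimidine→purine), a transversion.

position 16, transversion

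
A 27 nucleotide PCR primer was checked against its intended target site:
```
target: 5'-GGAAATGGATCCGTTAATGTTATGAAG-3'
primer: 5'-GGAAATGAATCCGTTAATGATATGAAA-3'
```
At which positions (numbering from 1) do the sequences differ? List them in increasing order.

Differences at position 8 (G→A), position 20 (T→A), position 27 (G→A).

8, 20, 27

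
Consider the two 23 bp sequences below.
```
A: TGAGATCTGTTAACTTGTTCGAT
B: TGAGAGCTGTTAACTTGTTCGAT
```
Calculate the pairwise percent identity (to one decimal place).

95.7%

1 position differs (6), so 22 of 23 match: 22/23 = 95.65%.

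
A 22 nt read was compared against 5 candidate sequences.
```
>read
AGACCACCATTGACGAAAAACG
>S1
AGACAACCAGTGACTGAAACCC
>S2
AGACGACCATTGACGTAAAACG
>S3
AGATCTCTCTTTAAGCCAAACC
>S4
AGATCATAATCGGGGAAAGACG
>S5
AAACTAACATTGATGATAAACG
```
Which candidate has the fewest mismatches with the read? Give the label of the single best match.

S2

S1 differs at 6 sites; S2 differs at 2 sites; S3 differs at 9 sites; S4 differs at 7 sites; S5 differs at 5 sites. The closest is S2.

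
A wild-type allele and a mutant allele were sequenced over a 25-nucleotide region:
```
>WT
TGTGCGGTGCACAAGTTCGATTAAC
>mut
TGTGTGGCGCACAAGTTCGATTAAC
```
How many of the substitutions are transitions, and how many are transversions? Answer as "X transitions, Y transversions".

2 transitions, 0 transversions

Transitions (purine↔purine or pyrimidine↔pyrimidine): 5 C→T, 8 T→C.
Transversions (purine↔pyrimidine): none.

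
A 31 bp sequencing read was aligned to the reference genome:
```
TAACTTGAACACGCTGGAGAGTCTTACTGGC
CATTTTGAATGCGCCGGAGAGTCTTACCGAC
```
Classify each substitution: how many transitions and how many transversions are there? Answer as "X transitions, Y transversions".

7 transitions, 1 transversion

Mismatches (1-based):
base 1: T→C (pyrimidine→pyrimidine, transition)
base 3: A→T (purine→pyrimidine, transversion)
base 4: C→T (pyrimidine→pyrimidine, transition)
base 10: C→T (pyrimidine→pyrimidine, transition)
base 11: A→G (purine→purine, transition)
base 15: T→C (pyrimidine→pyrimidine, transition)
base 28: T→C (pyrimidine→pyrimidine, transition)
base 30: G→A (purine→purine, transition)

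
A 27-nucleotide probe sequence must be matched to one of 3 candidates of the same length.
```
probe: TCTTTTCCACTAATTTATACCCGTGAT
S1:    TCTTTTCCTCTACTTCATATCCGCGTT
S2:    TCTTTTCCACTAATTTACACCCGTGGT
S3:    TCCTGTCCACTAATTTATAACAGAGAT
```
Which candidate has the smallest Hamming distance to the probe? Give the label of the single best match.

S2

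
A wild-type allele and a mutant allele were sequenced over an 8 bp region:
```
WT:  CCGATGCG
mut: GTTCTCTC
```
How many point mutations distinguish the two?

Comparing position by position, 7 positions differ: 1 (C/G), 2 (C/T), 3 (G/T), 4 (A/C), 6 (G/C), 7 (C/T), 8 (G/C).

7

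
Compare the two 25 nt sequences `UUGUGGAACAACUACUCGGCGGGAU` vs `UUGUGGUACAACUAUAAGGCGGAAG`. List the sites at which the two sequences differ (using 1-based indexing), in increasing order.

Differences at site 7 (A→U), site 15 (C→U), site 16 (U→A), site 17 (C→A), site 23 (G→A), site 25 (U→G).

7, 15, 16, 17, 23, 25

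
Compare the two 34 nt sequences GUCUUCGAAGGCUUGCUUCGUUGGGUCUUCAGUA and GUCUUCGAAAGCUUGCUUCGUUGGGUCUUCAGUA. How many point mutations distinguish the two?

1

Comparing position by position, 1 base differs: 10 (G/A).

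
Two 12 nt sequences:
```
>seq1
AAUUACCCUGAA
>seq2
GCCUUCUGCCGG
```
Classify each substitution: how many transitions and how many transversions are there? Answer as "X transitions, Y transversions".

Mismatches (1-based):
position 1: A→G (purine→purine, transition)
position 2: A→C (purine→pyrimidine, transversion)
position 3: U→C (pyrimidine→pyrimidine, transition)
position 5: A→U (purine→pyrimidine, transversion)
position 7: C→U (pyrimidine→pyrimidine, transition)
position 8: C→G (pyrimidine→purine, transversion)
position 9: U→C (pyrimidine→pyrimidine, transition)
position 10: G→C (purine→pyrimidine, transversion)
position 11: A→G (purine→purine, transition)
position 12: A→G (purine→purine, transition)

6 transitions, 4 transversions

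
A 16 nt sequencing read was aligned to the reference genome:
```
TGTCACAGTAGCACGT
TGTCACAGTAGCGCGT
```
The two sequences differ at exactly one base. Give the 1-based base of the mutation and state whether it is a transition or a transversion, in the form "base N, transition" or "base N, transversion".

base 13, transition

Base 13 changes A→G. A is a purine and G is a purine, so this is a transition.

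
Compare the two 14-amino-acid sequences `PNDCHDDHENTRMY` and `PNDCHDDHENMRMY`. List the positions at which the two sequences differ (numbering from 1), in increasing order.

Scanning 1-based: 11: T/M.

11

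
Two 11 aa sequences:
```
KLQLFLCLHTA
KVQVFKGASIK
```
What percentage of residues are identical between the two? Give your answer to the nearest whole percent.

27%

Mismatches at positions 2, 4, 6, 7, 8, 9, 10, 11 (1-based): 8 of 11.
Identical positions: 3/11 = 27.27% → 27%.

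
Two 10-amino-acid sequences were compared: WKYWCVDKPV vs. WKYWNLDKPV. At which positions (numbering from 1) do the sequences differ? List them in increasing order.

5, 6

Scanning 1-based: 5: C/N; 6: V/L.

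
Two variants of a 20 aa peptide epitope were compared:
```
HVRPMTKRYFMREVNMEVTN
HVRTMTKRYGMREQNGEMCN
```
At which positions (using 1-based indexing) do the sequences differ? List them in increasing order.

Scanning 1-based: 4: P/T; 10: F/G; 14: V/Q; 16: M/G; 18: V/M; 19: T/C.

4, 10, 14, 16, 18, 19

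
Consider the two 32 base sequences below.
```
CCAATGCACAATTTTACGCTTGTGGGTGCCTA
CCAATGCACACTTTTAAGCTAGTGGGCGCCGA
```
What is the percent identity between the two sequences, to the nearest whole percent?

5 positions differ (11, 17, 21, 27, 31), so 27 of 32 match: 27/32 = 84.38%.

84%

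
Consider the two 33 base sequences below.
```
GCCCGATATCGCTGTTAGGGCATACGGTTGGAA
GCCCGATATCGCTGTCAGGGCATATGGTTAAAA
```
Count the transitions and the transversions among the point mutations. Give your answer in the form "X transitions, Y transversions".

4 transitions, 0 transversions

Mismatches (1-based):
base 16: T→C (pyrimidine→pyrimidine, transition)
base 25: C→T (pyrimidine→pyrimidine, transition)
base 30: G→A (purine→purine, transition)
base 31: G→A (purine→purine, transition)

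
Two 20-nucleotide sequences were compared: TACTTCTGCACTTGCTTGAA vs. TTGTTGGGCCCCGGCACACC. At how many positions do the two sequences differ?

12

Comparing position by position, 12 positions differ: 2 (A/T), 3 (C/G), 6 (C/G), 7 (T/G), 10 (A/C), 12 (T/C), 13 (T/G), 16 (T/A), 17 (T/C), 18 (G/A), 19 (A/C), 20 (A/C).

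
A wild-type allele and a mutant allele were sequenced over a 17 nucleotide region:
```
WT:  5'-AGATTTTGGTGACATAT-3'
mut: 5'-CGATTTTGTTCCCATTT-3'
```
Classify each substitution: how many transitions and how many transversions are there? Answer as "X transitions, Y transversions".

0 transitions, 5 transversions

Transitions (purine↔purine or pyrimidine↔pyrimidine): none.
Transversions (purine↔pyrimidine): 1 A→C, 9 G→T, 11 G→C, 12 A→C, 16 A→T.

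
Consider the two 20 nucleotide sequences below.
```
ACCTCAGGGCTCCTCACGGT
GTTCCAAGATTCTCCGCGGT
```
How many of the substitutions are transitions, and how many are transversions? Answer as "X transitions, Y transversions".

10 transitions, 0 transversions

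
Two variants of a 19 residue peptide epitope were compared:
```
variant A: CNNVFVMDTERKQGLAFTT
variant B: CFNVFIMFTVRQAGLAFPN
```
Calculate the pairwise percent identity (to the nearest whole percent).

58%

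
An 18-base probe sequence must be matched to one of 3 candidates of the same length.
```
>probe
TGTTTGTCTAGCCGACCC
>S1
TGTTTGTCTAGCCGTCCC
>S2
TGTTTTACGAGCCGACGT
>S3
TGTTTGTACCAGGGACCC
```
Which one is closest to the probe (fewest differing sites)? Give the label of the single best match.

S1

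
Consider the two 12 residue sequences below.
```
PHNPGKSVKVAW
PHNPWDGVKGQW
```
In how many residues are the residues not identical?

5

Mismatches (1-based): residue 5: G→W; residue 6: K→D; residue 7: S→G; residue 10: V→G; residue 11: A→Q.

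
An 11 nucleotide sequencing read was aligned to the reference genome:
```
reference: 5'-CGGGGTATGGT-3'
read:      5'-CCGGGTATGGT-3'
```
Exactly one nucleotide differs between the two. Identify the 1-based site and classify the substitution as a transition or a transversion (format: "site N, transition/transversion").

Site 2 changes G→C. G is a purine and C is a pyrimidine, so this is a transversion.

site 2, transversion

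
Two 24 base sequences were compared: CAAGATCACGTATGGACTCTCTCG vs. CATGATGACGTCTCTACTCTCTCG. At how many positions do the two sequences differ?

5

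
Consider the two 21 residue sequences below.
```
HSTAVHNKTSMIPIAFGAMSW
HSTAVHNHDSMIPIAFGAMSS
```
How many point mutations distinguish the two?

Mismatches (1-based): residue 8: K→H; residue 9: T→D; residue 21: W→S.

3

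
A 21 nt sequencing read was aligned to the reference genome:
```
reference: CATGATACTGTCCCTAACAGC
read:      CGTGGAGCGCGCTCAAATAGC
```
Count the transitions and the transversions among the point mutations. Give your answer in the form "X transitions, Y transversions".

Mismatches (1-based):
site 2: A→G (purine→purine, transition)
site 5: A→G (purine→purine, transition)
site 6: T→A (pyrimidine→purine, transversion)
site 7: A→G (purine→purine, transition)
site 9: T→G (pyrimidine→purine, transversion)
site 10: G→C (purine→pyrimidine, transversion)
site 11: T→G (pyrimidine→purine, transversion)
site 13: C→T (pyrimidine→pyrimidine, transition)
site 15: T→A (pyrimidine→purine, transversion)
site 18: C→T (pyrimidine→pyrimidine, transition)

5 transitions, 5 transversions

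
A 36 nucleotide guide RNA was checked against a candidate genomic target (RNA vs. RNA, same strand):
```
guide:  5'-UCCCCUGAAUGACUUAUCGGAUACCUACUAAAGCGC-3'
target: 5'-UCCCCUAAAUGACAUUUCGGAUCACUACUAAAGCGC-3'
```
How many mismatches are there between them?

Mismatches (1-based): base 7: G→A; base 14: U→A; base 16: A→U; base 23: A→C; base 24: C→A.

5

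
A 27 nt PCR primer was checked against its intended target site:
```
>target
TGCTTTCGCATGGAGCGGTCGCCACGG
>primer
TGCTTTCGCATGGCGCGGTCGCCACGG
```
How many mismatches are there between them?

Mismatches (1-based): site 14: A→C.

1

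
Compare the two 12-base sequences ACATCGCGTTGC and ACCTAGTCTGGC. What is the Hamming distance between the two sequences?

Comparing position by position, 5 sites differ: 3 (A/C), 5 (C/A), 7 (C/T), 8 (G/C), 10 (T/G).

5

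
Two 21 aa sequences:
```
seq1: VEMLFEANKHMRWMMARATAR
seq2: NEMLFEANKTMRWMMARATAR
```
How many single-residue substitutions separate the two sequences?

2

The sequences differ at positions 1, 10 (1-based) — 2 in total.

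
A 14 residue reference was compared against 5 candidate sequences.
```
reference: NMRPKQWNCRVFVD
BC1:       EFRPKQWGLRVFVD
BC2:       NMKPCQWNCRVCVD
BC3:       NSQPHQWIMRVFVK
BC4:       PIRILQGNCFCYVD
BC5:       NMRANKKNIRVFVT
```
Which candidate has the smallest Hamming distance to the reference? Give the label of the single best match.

Hamming distances to reference — BC1: 4; BC2: 3; BC3: 6; BC4: 8; BC5: 6.
Smallest is BC2 with 3 mismatches.

BC2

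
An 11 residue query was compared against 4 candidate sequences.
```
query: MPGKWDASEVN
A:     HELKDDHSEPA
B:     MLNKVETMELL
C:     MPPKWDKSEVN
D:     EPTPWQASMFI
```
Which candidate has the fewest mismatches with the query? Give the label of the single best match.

Hamming distances to query — A: 7; B: 8; C: 2; D: 7.
Smallest is C with 2 mismatches.

C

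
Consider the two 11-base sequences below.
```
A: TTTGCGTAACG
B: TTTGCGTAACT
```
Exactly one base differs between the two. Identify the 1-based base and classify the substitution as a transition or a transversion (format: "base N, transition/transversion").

base 11, transversion

Base 11 changes G→T. G is a purine and T is a pyrimidine, so this is a transversion.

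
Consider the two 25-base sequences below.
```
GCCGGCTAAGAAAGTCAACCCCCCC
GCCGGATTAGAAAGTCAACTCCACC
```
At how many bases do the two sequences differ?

Mismatches (1-based): base 6: C→A; base 8: A→T; base 20: C→T; base 23: C→A.

4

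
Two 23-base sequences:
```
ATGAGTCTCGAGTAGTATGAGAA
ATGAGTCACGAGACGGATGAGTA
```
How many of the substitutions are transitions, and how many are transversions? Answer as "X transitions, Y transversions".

0 transitions, 5 transversions

Mismatches (1-based):
base 8: T→A (pyrimidine→purine, transversion)
base 13: T→A (pyrimidine→purine, transversion)
base 14: A→C (purine→pyrimidine, transversion)
base 16: T→G (pyrimidine→purine, transversion)
base 22: A→T (purine→pyrimidine, transversion)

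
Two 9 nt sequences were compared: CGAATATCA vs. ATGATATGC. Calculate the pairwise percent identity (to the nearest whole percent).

44%

5 positions differ (1, 2, 3, 8, 9), so 4 of 9 match: 4/9 = 44.44%.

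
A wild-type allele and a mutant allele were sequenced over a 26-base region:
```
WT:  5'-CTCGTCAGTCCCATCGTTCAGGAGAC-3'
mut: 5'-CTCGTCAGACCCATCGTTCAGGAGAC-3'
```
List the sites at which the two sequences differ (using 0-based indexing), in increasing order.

Scanning 0-based: 8: T/A.

8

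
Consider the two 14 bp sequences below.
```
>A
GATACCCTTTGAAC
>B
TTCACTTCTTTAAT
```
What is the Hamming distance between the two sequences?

Comparing position by position, 8 positions differ: 1 (G/T), 2 (A/T), 3 (T/C), 6 (C/T), 7 (C/T), 8 (T/C), 11 (G/T), 14 (C/T).

8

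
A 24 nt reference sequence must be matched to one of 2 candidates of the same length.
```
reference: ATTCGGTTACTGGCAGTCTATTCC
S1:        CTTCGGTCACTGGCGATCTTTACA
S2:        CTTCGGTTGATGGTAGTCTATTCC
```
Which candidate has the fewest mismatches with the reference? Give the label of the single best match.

S2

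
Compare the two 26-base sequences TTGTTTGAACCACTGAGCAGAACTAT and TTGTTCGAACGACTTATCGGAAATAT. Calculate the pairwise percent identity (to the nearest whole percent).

Mismatches at positions 6, 11, 15, 17, 19, 23 (1-based): 6 of 26.
Identical positions: 20/26 = 76.92% → 77%.

77%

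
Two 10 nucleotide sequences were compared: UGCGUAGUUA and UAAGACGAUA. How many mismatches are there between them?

The sequences differ at positions 2, 3, 5, 6, 8 (1-based) — 5 in total.

5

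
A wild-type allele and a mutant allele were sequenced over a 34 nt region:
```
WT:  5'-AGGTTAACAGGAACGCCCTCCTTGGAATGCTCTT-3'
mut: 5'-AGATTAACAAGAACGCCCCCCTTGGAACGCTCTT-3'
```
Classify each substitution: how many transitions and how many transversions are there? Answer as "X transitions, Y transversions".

4 transitions, 0 transversions

Mismatches (1-based):
site 3: G→A (purine→purine, transition)
site 10: G→A (purine→purine, transition)
site 19: T→C (pyrimidine→pyrimidine, transition)
site 28: T→C (pyrimidine→pyrimidine, transition)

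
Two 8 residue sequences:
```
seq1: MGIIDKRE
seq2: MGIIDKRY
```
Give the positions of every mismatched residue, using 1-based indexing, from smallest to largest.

8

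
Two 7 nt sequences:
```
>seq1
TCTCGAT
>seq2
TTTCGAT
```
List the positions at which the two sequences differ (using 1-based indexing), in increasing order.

2

Differences at position 2 (C→T).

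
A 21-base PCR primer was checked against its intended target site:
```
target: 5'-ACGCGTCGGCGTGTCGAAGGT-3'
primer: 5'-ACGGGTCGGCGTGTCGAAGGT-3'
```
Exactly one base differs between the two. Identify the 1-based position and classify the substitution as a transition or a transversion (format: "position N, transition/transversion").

position 4, transversion

The sequences differ only at position 4: C→G (pyrimidine→purine), a transversion.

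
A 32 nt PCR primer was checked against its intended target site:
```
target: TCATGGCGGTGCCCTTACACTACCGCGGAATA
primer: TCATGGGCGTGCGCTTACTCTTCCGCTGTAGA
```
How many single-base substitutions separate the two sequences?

The sequences differ at sites 7, 8, 13, 19, 22, 27, 29, 31 (1-based) — 8 in total.

8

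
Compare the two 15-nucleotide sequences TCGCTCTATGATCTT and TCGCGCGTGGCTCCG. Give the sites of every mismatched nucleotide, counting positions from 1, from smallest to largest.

Scanning 1-based: 5: T/G; 7: T/G; 8: A/T; 9: T/G; 11: A/C; 14: T/C; 15: T/G.

5, 7, 8, 9, 11, 14, 15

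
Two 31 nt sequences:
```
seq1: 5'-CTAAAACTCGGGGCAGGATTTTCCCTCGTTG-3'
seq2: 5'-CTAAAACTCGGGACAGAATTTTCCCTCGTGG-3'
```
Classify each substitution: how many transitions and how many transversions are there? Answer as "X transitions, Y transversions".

2 transitions, 1 transversion

Mismatches (1-based):
site 13: G→A (purine→purine, transition)
site 17: G→A (purine→purine, transition)
site 30: T→G (pyrimidine→purine, transversion)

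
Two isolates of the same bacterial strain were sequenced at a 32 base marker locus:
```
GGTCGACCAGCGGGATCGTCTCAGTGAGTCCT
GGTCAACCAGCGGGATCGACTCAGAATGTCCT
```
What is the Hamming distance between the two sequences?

Mismatches (1-based): position 5: G→A; position 19: T→A; position 25: T→A; position 26: G→A; position 27: A→T.

5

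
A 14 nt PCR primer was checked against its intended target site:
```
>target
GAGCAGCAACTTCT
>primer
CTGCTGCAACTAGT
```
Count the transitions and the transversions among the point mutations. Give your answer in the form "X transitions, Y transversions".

0 transitions, 5 transversions

Mismatches (1-based):
position 1: G→C (purine→pyrimidine, transversion)
position 2: A→T (purine→pyrimidine, transversion)
position 5: A→T (purine→pyrimidine, transversion)
position 12: T→A (pyrimidine→purine, transversion)
position 13: C→G (pyrimidine→purine, transversion)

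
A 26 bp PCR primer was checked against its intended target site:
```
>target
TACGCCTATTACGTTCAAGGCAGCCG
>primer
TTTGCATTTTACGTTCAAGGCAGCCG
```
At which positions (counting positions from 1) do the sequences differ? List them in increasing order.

2, 3, 6, 8

Differences at position 2 (A→T), position 3 (C→T), position 6 (C→A), position 8 (A→T).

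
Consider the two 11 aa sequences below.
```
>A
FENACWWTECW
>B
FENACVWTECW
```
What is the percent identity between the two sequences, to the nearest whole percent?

1 position differs (6), so 10 of 11 match: 10/11 = 90.91%.

91%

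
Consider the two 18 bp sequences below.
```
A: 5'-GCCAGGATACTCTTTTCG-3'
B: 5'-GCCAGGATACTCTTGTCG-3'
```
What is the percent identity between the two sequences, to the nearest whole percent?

Mismatch at position 15 (1-based): 1 of 18.
Identical positions: 17/18 = 94.44% → 94%.

94%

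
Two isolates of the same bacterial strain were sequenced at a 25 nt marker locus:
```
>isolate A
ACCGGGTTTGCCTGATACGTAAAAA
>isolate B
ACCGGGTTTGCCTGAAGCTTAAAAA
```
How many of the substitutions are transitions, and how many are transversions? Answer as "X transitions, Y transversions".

Mismatches (1-based):
position 16: T→A (pyrimidine→purine, transversion)
position 17: A→G (purine→purine, transition)
position 19: G→T (purine→pyrimidine, transversion)

1 transition, 2 transversions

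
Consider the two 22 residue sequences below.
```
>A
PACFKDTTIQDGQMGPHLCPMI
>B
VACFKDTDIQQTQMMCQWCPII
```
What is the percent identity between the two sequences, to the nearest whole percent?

59%

9 positions differ (1, 8, 11, 12, 15, 16, 17, 18, 21), so 13 of 22 match: 13/22 = 59.09%.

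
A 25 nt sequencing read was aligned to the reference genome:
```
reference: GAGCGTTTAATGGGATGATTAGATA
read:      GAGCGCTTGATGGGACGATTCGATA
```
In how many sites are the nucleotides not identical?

The sequences differ at sites 6, 9, 16, 21 (1-based) — 4 in total.

4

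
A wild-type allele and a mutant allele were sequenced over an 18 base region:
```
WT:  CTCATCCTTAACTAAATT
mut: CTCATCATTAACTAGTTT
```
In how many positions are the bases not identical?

3

The sequences differ at positions 7, 15, 16 (1-based) — 3 in total.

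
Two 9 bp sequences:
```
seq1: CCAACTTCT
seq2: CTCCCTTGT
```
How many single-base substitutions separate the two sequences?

4

Mismatches (1-based): site 2: C→T; site 3: A→C; site 4: A→C; site 8: C→G.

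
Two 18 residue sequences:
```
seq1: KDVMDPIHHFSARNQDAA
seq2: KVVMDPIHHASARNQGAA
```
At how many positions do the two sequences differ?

Mismatches (1-based): position 2: D→V; position 10: F→A; position 16: D→G.

3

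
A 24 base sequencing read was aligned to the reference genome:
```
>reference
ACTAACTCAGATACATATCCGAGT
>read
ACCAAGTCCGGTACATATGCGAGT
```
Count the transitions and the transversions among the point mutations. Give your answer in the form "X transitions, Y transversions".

2 transitions, 3 transversions

Mismatches (1-based):
site 3: T→C (pyrimidine→pyrimidine, transition)
site 6: C→G (pyrimidine→purine, transversion)
site 9: A→C (purine→pyrimidine, transversion)
site 11: A→G (purine→purine, transition)
site 19: C→G (pyrimidine→purine, transversion)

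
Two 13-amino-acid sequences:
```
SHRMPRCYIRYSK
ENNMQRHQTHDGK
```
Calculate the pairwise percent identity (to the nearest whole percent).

23%

10 positions differ (1, 2, 3, 5, 7, 8, 9, 10, 11, 12), so 3 of 13 match: 3/13 = 23.08%.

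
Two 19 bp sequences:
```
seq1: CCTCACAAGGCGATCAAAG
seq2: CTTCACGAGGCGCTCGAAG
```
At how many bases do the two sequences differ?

Mismatches (1-based): base 2: C→T; base 7: A→G; base 13: A→C; base 16: A→G.

4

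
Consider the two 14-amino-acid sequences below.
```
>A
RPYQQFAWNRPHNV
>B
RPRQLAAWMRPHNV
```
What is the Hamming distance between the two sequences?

4

Mismatches (1-based): residue 3: Y→R; residue 5: Q→L; residue 6: F→A; residue 9: N→M.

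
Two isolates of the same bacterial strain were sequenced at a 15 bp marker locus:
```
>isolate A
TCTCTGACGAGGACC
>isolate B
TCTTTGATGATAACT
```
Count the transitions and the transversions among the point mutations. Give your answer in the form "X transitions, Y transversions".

Transitions (purine↔purine or pyrimidine↔pyrimidine): 4 C→T, 8 C→T, 12 G→A, 15 C→T.
Transversions (purine↔pyrimidine): 11 G→T.

4 transitions, 1 transversion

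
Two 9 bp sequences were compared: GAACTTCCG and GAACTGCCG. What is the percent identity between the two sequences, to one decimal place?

88.9%

Mismatch at position 6 (1-based): 1 of 9.
Identical positions: 8/9 = 88.89% → 88.9%.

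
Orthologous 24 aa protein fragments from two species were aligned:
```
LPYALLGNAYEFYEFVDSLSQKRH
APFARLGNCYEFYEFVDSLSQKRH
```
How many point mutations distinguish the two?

Comparing position by position, 4 residues differ: 1 (L/A), 3 (Y/F), 5 (L/R), 9 (A/C).

4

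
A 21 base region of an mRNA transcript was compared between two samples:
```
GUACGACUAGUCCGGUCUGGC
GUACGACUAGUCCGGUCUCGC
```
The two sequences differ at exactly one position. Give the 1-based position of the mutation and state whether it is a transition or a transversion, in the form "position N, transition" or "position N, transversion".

The sequences differ only at position 19: G→C (purine→pyrimidine), a transversion.

position 19, transversion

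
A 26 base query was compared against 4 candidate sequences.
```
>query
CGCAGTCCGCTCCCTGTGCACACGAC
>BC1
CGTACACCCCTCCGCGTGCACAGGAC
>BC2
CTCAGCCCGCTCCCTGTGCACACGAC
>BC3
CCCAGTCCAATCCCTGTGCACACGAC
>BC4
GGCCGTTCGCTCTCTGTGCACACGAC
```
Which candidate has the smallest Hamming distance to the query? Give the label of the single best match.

BC1 differs at 7 bases; BC2 differs at 2 bases; BC3 differs at 3 bases; BC4 differs at 4 bases. The closest is BC2.

BC2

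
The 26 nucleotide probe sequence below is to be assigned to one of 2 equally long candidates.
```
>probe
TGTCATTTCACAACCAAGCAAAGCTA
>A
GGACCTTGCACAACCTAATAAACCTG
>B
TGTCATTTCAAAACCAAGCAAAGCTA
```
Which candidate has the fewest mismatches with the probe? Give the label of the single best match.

B

A differs at 9 bases; B differs at 1 base. The closest is B.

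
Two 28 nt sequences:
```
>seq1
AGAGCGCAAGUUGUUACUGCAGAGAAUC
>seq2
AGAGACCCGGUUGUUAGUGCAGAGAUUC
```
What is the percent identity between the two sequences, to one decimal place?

78.6%

6 positions differ (5, 6, 8, 9, 17, 26), so 22 of 28 match: 22/28 = 78.57%.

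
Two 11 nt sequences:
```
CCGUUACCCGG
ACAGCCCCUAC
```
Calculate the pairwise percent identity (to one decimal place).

Mismatches at positions 1, 3, 4, 5, 6, 9, 10, 11 (1-based): 8 of 11.
Identical positions: 3/11 = 27.27% → 27.3%.

27.3%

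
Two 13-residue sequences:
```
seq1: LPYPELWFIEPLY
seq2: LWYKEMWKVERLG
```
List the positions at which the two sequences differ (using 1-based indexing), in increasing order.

Scanning 1-based: 2: P/W; 4: P/K; 6: L/M; 8: F/K; 9: I/V; 11: P/R; 13: Y/G.

2, 4, 6, 8, 9, 11, 13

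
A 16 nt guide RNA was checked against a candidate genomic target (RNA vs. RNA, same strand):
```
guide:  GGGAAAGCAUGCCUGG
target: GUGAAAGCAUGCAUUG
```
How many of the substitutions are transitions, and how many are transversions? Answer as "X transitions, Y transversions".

0 transitions, 3 transversions

Transitions (purine↔purine or pyrimidine↔pyrimidine): none.
Transversions (purine↔pyrimidine): 2 G→U, 13 C→A, 15 G→U.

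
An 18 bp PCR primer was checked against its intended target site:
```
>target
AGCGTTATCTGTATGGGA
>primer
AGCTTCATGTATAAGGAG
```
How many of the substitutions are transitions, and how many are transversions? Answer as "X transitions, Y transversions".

Mismatches (1-based):
position 4: G→T (purine→pyrimidine, transversion)
position 6: T→C (pyrimidine→pyrimidine, transition)
position 9: C→G (pyrimidine→purine, transversion)
position 11: G→A (purine→purine, transition)
position 14: T→A (pyrimidine→purine, transversion)
position 17: G→A (purine→purine, transition)
position 18: A→G (purine→purine, transition)

4 transitions, 3 transversions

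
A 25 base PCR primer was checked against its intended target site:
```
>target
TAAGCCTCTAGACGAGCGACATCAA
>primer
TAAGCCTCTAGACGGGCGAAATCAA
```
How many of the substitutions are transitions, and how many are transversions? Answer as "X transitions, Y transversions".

1 transition, 1 transversion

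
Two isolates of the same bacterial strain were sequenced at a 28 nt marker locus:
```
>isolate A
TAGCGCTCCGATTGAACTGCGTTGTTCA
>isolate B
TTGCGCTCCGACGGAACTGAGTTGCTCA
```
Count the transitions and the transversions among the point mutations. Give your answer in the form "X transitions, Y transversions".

2 transitions, 3 transversions

Mismatches (1-based):
position 2: A→T (purine→pyrimidine, transversion)
position 12: T→C (pyrimidine→pyrimidine, transition)
position 13: T→G (pyrimidine→purine, transversion)
position 20: C→A (pyrimidine→purine, transversion)
position 25: T→C (pyrimidine→pyrimidine, transition)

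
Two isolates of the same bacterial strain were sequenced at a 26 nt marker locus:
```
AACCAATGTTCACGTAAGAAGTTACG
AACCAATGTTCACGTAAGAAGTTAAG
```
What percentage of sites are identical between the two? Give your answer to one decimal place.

1 position differs (25), so 25 of 26 match: 25/26 = 96.15%.

96.2%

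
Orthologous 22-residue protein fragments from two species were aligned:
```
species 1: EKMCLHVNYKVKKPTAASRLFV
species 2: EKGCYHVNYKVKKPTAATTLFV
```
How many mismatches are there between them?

4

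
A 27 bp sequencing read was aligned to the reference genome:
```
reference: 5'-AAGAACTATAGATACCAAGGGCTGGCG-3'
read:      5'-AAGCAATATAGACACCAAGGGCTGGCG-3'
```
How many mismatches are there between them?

The sequences differ at sites 4, 6, 13 (1-based) — 3 in total.

3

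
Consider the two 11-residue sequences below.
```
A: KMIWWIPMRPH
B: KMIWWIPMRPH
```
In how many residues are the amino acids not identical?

0

No positions differ; the sequences are identical.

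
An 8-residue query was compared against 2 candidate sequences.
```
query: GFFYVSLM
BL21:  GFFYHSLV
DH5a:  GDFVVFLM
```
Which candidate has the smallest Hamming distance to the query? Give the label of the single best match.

BL21 differs at 2 positions; DH5a differs at 3 positions. The closest is BL21.

BL21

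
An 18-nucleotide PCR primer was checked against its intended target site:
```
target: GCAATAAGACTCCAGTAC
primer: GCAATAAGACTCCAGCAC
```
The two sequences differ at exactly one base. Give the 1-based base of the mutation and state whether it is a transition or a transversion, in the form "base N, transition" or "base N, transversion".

Base 16 changes T→C. T is a pyrimidine and C is a pyrimidine, so this is a transition.

base 16, transition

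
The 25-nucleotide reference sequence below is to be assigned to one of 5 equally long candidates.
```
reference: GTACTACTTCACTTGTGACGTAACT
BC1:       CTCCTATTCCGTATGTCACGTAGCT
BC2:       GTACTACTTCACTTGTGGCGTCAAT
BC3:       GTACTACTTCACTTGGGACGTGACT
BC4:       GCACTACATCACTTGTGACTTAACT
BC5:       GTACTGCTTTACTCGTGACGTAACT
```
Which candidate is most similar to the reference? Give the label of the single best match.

Hamming distances to reference — BC1: 9; BC2: 3; BC3: 2; BC4: 3; BC5: 3.
Smallest is BC3 with 2 mismatches.

BC3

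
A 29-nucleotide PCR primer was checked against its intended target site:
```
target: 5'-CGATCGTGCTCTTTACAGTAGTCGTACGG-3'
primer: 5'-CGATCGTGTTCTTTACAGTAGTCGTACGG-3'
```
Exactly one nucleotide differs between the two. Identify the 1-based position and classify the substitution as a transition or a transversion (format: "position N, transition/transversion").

position 9, transition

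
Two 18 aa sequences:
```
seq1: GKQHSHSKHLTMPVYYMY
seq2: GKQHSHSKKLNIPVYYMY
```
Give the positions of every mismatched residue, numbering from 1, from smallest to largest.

Scanning 1-based: 9: H/K; 11: T/N; 12: M/I.

9, 11, 12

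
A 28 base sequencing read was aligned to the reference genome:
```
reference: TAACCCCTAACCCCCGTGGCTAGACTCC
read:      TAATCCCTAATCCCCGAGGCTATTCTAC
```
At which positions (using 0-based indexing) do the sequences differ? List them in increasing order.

Differences at position 3 (C→T), position 10 (C→T), position 16 (T→A), position 22 (G→T), position 23 (A→T), position 26 (C→A).

3, 10, 16, 22, 23, 26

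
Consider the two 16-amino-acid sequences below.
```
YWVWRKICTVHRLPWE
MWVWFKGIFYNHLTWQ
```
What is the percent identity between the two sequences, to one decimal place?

10 positions differ (1, 5, 7, 8, 9, 10, 11, 12, 14, 16), so 6 of 16 match: 6/16 = 37.5%.

37.5%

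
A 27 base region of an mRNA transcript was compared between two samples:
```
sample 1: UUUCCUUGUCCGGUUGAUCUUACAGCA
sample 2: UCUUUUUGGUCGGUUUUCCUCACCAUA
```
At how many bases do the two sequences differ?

12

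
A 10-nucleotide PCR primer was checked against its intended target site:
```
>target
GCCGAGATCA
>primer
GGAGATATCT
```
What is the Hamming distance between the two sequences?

Comparing position by position, 4 positions differ: 2 (C/G), 3 (C/A), 6 (G/T), 10 (A/T).

4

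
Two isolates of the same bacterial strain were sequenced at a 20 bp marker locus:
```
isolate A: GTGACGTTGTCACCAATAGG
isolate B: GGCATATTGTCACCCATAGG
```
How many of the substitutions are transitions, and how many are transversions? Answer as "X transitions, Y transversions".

Mismatches (1-based):
site 2: T→G (pyrimidine→purine, transversion)
site 3: G→C (purine→pyrimidine, transversion)
site 5: C→T (pyrimidine→pyrimidine, transition)
site 6: G→A (purine→purine, transition)
site 15: A→C (purine→pyrimidine, transversion)

2 transitions, 3 transversions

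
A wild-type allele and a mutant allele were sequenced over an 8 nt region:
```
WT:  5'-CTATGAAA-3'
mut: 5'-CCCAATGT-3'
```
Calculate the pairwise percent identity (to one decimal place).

12.5%

Mismatches at positions 2, 3, 4, 5, 6, 7, 8 (1-based): 7 of 8.
Identical positions: 1/8 = 12.5% → 12.5%.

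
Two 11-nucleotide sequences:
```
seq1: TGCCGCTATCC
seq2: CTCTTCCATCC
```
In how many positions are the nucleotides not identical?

5

Comparing position by position, 5 positions differ: 1 (T/C), 2 (G/T), 4 (C/T), 5 (G/T), 7 (T/C).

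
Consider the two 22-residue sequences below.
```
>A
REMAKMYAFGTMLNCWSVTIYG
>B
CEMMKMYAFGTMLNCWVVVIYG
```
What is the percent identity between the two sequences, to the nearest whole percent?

Mismatches at positions 1, 4, 17, 19 (1-based): 4 of 22.
Identical positions: 18/22 = 81.82% → 82%.

82%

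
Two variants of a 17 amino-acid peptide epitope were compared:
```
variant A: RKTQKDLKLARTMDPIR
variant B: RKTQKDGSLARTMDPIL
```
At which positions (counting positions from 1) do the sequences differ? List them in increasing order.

Differences at position 7 (L→G), position 8 (K→S), position 17 (R→L).

7, 8, 17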